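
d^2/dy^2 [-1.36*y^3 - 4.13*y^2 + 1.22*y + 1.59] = -8.16*y - 8.26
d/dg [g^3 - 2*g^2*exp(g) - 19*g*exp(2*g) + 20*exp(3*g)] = -2*g^2*exp(g) + 3*g^2 - 38*g*exp(2*g) - 4*g*exp(g) + 60*exp(3*g) - 19*exp(2*g)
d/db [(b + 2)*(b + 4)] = 2*b + 6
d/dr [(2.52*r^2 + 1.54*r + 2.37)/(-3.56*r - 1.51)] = (-8.9712*r^2 - 7.6104*r + 6.1118)/(12.6736*r^2 + 10.7512*r + 2.2801)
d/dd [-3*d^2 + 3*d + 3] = 3 - 6*d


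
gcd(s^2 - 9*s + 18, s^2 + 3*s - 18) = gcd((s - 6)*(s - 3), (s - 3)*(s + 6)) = s - 3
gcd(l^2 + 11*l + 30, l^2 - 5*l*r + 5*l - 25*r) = l + 5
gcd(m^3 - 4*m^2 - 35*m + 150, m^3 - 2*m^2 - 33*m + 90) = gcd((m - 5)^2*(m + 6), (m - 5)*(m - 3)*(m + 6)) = m^2 + m - 30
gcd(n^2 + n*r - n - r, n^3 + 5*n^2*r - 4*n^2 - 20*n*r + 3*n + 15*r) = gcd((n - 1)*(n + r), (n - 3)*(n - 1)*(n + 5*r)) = n - 1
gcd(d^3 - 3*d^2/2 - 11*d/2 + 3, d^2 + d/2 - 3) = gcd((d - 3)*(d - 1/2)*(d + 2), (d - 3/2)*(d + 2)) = d + 2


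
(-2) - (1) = -3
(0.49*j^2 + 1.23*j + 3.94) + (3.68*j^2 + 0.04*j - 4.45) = 4.17*j^2 + 1.27*j - 0.51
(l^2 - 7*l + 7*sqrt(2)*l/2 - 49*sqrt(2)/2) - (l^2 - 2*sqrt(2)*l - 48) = -7*l + 11*sqrt(2)*l/2 - 49*sqrt(2)/2 + 48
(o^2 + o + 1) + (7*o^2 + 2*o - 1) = 8*o^2 + 3*o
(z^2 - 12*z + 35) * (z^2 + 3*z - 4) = z^4 - 9*z^3 - 5*z^2 + 153*z - 140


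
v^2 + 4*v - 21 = (v - 3)*(v + 7)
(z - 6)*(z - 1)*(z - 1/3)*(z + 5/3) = z^4 - 17*z^3/3 - 35*z^2/9 + 107*z/9 - 10/3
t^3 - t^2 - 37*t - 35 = (t - 7)*(t + 1)*(t + 5)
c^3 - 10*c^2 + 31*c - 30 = (c - 5)*(c - 3)*(c - 2)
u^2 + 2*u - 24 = (u - 4)*(u + 6)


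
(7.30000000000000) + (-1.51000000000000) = 5.79000000000000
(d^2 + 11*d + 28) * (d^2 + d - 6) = d^4 + 12*d^3 + 33*d^2 - 38*d - 168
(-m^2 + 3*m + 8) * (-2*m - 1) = 2*m^3 - 5*m^2 - 19*m - 8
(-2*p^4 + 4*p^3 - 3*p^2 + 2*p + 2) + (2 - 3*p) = -2*p^4 + 4*p^3 - 3*p^2 - p + 4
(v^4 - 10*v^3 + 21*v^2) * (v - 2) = v^5 - 12*v^4 + 41*v^3 - 42*v^2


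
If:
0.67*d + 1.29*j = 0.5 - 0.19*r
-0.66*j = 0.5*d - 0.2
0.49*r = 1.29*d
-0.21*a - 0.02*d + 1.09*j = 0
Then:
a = -0.70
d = 0.57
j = -0.13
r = 1.49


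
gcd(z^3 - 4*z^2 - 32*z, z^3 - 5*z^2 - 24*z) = z^2 - 8*z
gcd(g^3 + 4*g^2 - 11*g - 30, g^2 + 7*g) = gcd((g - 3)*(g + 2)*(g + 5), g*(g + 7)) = 1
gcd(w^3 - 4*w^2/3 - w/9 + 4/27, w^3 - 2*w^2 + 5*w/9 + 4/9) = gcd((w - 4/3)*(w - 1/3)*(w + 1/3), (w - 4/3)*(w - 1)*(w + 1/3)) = w^2 - w - 4/9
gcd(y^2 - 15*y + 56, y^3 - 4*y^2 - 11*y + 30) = 1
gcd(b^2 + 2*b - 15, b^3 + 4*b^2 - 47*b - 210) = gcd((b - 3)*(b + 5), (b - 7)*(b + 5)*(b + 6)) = b + 5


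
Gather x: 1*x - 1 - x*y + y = x*(1 - y) + y - 1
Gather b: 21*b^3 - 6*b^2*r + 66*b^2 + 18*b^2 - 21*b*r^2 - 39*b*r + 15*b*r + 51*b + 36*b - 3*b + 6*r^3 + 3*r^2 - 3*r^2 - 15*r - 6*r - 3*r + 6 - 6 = 21*b^3 + b^2*(84 - 6*r) + b*(-21*r^2 - 24*r + 84) + 6*r^3 - 24*r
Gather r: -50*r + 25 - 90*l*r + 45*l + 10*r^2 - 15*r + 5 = 45*l + 10*r^2 + r*(-90*l - 65) + 30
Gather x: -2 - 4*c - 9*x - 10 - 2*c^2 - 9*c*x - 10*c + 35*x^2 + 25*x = -2*c^2 - 14*c + 35*x^2 + x*(16 - 9*c) - 12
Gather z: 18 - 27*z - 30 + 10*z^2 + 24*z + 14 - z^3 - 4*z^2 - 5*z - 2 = -z^3 + 6*z^2 - 8*z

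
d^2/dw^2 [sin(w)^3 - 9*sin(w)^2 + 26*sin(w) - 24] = -9*sin(w)^3 + 36*sin(w)^2 - 20*sin(w) - 18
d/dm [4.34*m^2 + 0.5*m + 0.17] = 8.68*m + 0.5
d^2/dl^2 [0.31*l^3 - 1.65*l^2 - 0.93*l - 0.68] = 1.86*l - 3.3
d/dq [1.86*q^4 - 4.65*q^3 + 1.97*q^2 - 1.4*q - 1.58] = 7.44*q^3 - 13.95*q^2 + 3.94*q - 1.4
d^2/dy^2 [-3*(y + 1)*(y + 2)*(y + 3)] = -18*y - 36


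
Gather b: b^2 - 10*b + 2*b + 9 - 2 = b^2 - 8*b + 7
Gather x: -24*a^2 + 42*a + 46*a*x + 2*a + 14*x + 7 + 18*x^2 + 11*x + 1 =-24*a^2 + 44*a + 18*x^2 + x*(46*a + 25) + 8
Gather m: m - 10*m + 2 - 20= -9*m - 18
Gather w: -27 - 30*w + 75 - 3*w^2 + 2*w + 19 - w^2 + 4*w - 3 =-4*w^2 - 24*w + 64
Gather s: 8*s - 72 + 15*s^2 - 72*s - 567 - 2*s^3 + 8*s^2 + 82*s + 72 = -2*s^3 + 23*s^2 + 18*s - 567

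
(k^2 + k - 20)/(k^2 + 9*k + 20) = (k - 4)/(k + 4)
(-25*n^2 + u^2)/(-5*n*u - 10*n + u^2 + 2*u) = (5*n + u)/(u + 2)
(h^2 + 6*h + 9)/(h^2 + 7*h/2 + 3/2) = 2*(h + 3)/(2*h + 1)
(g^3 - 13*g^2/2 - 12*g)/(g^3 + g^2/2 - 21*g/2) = (2*g^2 - 13*g - 24)/(2*g^2 + g - 21)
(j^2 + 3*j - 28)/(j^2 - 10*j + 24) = (j + 7)/(j - 6)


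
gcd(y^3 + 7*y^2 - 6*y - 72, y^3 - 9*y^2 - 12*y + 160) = y + 4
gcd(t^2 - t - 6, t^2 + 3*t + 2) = t + 2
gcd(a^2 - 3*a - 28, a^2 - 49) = a - 7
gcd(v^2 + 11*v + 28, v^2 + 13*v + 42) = v + 7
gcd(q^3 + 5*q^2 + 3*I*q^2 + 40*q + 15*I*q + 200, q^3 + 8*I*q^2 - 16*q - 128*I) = q + 8*I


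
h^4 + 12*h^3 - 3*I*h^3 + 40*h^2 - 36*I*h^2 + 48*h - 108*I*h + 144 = (h + 6)^2*(h - 4*I)*(h + I)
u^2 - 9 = (u - 3)*(u + 3)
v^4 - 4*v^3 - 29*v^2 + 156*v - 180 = (v - 5)*(v - 3)*(v - 2)*(v + 6)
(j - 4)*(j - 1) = j^2 - 5*j + 4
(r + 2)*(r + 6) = r^2 + 8*r + 12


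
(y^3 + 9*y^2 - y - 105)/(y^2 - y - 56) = (y^2 + 2*y - 15)/(y - 8)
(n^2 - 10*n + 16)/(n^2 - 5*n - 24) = (n - 2)/(n + 3)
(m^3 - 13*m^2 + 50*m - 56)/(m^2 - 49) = (m^2 - 6*m + 8)/(m + 7)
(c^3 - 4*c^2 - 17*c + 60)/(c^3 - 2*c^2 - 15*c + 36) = (c - 5)/(c - 3)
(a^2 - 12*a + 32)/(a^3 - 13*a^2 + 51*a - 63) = (a^2 - 12*a + 32)/(a^3 - 13*a^2 + 51*a - 63)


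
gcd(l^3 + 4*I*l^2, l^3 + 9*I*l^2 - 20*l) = l^2 + 4*I*l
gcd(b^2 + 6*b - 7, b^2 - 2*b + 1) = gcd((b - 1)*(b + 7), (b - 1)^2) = b - 1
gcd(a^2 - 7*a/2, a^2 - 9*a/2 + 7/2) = a - 7/2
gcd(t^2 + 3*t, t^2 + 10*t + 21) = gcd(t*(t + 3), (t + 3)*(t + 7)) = t + 3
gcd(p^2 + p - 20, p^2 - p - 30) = p + 5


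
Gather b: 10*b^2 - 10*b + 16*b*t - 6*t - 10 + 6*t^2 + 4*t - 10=10*b^2 + b*(16*t - 10) + 6*t^2 - 2*t - 20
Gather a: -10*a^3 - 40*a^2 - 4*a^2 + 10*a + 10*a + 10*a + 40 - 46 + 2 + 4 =-10*a^3 - 44*a^2 + 30*a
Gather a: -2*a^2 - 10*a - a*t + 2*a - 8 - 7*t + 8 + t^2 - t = -2*a^2 + a*(-t - 8) + t^2 - 8*t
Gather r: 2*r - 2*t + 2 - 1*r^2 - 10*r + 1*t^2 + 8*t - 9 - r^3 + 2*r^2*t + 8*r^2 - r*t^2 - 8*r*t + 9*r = -r^3 + r^2*(2*t + 7) + r*(-t^2 - 8*t + 1) + t^2 + 6*t - 7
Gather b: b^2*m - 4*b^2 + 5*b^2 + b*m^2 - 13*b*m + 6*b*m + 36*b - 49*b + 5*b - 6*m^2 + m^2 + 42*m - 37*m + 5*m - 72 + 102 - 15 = b^2*(m + 1) + b*(m^2 - 7*m - 8) - 5*m^2 + 10*m + 15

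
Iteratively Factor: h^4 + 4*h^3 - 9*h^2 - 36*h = (h - 3)*(h^3 + 7*h^2 + 12*h) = (h - 3)*(h + 3)*(h^2 + 4*h) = h*(h - 3)*(h + 3)*(h + 4)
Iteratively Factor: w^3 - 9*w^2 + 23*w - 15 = (w - 5)*(w^2 - 4*w + 3) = (w - 5)*(w - 3)*(w - 1)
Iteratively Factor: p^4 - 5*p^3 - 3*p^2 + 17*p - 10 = (p - 5)*(p^3 - 3*p + 2) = (p - 5)*(p - 1)*(p^2 + p - 2) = (p - 5)*(p - 1)^2*(p + 2)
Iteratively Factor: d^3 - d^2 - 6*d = (d + 2)*(d^2 - 3*d) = d*(d + 2)*(d - 3)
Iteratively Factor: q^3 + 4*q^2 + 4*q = (q)*(q^2 + 4*q + 4) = q*(q + 2)*(q + 2)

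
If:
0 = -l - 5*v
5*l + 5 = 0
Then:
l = -1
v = 1/5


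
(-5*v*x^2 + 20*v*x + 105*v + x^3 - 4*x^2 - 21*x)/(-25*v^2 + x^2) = (x^2 - 4*x - 21)/(5*v + x)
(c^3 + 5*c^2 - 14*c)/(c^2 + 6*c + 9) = c*(c^2 + 5*c - 14)/(c^2 + 6*c + 9)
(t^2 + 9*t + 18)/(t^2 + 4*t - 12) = (t + 3)/(t - 2)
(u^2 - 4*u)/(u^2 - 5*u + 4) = u/(u - 1)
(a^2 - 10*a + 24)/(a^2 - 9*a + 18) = (a - 4)/(a - 3)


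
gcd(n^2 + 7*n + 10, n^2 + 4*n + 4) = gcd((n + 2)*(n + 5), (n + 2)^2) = n + 2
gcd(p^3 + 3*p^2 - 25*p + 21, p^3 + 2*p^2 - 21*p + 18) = p^2 - 4*p + 3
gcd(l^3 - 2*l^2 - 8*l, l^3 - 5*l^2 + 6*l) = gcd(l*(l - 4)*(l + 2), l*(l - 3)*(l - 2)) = l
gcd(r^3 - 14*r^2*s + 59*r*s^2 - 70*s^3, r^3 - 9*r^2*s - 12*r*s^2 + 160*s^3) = r - 5*s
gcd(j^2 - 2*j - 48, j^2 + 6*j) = j + 6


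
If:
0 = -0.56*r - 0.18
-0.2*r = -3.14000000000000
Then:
No Solution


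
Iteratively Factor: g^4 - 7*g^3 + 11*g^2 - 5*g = (g)*(g^3 - 7*g^2 + 11*g - 5) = g*(g - 1)*(g^2 - 6*g + 5) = g*(g - 1)^2*(g - 5)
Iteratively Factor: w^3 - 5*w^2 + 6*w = (w - 2)*(w^2 - 3*w) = w*(w - 2)*(w - 3)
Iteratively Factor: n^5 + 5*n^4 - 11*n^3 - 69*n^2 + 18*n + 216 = (n + 3)*(n^4 + 2*n^3 - 17*n^2 - 18*n + 72) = (n - 2)*(n + 3)*(n^3 + 4*n^2 - 9*n - 36) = (n - 2)*(n + 3)*(n + 4)*(n^2 - 9) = (n - 3)*(n - 2)*(n + 3)*(n + 4)*(n + 3)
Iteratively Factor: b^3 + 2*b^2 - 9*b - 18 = (b + 3)*(b^2 - b - 6) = (b - 3)*(b + 3)*(b + 2)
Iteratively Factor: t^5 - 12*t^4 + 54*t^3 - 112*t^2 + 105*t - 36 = (t - 3)*(t^4 - 9*t^3 + 27*t^2 - 31*t + 12) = (t - 3)*(t - 1)*(t^3 - 8*t^2 + 19*t - 12) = (t - 3)^2*(t - 1)*(t^2 - 5*t + 4) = (t - 3)^2*(t - 1)^2*(t - 4)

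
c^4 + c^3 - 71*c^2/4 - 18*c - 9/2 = (c + 1/2)^2*(c - 3*sqrt(2))*(c + 3*sqrt(2))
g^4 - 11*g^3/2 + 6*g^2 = g^2*(g - 4)*(g - 3/2)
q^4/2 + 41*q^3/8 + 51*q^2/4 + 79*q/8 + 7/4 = (q/2 + 1)*(q + 1/4)*(q + 1)*(q + 7)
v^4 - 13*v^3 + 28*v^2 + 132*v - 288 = (v - 8)*(v - 6)*(v - 2)*(v + 3)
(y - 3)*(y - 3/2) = y^2 - 9*y/2 + 9/2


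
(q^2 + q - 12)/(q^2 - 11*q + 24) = (q + 4)/(q - 8)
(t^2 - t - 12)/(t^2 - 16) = (t + 3)/(t + 4)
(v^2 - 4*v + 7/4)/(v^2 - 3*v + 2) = (v^2 - 4*v + 7/4)/(v^2 - 3*v + 2)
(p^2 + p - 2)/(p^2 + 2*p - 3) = (p + 2)/(p + 3)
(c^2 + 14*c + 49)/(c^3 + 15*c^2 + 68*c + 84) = (c + 7)/(c^2 + 8*c + 12)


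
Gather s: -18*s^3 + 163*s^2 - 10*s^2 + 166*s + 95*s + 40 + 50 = -18*s^3 + 153*s^2 + 261*s + 90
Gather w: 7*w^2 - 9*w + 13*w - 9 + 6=7*w^2 + 4*w - 3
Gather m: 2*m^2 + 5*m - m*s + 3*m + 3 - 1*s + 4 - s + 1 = 2*m^2 + m*(8 - s) - 2*s + 8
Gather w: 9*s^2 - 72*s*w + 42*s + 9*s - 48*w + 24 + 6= 9*s^2 + 51*s + w*(-72*s - 48) + 30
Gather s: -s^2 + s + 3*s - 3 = -s^2 + 4*s - 3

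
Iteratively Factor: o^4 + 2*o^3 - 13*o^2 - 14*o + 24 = (o + 4)*(o^3 - 2*o^2 - 5*o + 6) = (o - 1)*(o + 4)*(o^2 - o - 6) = (o - 3)*(o - 1)*(o + 4)*(o + 2)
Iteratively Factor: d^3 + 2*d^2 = (d)*(d^2 + 2*d) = d*(d + 2)*(d)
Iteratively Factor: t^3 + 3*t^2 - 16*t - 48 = (t + 4)*(t^2 - t - 12) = (t - 4)*(t + 4)*(t + 3)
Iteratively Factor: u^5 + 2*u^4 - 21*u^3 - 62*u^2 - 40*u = (u - 5)*(u^4 + 7*u^3 + 14*u^2 + 8*u) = (u - 5)*(u + 1)*(u^3 + 6*u^2 + 8*u) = (u - 5)*(u + 1)*(u + 4)*(u^2 + 2*u) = (u - 5)*(u + 1)*(u + 2)*(u + 4)*(u)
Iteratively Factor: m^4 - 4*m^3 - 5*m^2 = (m)*(m^3 - 4*m^2 - 5*m) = m^2*(m^2 - 4*m - 5) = m^2*(m - 5)*(m + 1)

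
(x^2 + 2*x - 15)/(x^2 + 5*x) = (x - 3)/x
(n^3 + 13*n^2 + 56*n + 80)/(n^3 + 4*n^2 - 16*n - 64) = (n + 5)/(n - 4)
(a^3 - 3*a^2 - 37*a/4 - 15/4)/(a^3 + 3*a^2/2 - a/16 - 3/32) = 8*(2*a^2 - 9*a - 5)/(16*a^2 - 1)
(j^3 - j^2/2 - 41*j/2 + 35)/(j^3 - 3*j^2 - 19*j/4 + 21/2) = 2*(j^2 + 3*j - 10)/(2*j^2 + j - 6)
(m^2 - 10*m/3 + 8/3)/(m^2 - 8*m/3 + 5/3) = (3*m^2 - 10*m + 8)/(3*m^2 - 8*m + 5)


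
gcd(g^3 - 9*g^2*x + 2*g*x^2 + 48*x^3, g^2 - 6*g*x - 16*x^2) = -g^2 + 6*g*x + 16*x^2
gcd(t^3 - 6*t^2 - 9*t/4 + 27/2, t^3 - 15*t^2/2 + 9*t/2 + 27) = t^2 - 9*t/2 - 9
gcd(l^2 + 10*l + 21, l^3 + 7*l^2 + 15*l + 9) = l + 3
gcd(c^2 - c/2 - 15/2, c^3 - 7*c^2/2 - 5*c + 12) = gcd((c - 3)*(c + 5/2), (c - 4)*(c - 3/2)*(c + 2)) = 1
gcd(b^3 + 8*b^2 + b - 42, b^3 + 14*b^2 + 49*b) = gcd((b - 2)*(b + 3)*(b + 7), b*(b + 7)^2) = b + 7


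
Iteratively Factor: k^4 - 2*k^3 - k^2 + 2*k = (k)*(k^3 - 2*k^2 - k + 2) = k*(k + 1)*(k^2 - 3*k + 2) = k*(k - 2)*(k + 1)*(k - 1)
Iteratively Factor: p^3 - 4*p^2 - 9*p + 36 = (p - 4)*(p^2 - 9) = (p - 4)*(p - 3)*(p + 3)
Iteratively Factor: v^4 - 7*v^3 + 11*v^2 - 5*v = (v - 5)*(v^3 - 2*v^2 + v) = v*(v - 5)*(v^2 - 2*v + 1) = v*(v - 5)*(v - 1)*(v - 1)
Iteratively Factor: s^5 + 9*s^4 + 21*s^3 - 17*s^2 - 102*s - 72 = (s - 2)*(s^4 + 11*s^3 + 43*s^2 + 69*s + 36) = (s - 2)*(s + 4)*(s^3 + 7*s^2 + 15*s + 9) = (s - 2)*(s + 3)*(s + 4)*(s^2 + 4*s + 3) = (s - 2)*(s + 3)^2*(s + 4)*(s + 1)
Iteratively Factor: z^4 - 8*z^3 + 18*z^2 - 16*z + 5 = (z - 1)*(z^3 - 7*z^2 + 11*z - 5) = (z - 1)^2*(z^2 - 6*z + 5) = (z - 1)^3*(z - 5)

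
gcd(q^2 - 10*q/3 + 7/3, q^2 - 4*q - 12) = 1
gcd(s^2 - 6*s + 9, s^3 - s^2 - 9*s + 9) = s - 3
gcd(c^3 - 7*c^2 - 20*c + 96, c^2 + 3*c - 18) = c - 3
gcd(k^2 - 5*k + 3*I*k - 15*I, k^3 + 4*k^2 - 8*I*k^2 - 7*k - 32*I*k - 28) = 1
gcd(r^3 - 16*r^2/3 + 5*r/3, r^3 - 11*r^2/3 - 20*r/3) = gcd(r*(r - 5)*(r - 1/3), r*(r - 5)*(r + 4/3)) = r^2 - 5*r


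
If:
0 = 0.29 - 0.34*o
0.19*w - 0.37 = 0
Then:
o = 0.85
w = 1.95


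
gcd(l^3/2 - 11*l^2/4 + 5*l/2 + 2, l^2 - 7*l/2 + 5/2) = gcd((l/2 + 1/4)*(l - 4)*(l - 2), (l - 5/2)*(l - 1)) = 1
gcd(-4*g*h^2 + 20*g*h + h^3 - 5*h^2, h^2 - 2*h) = h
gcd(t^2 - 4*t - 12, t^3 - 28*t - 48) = t^2 - 4*t - 12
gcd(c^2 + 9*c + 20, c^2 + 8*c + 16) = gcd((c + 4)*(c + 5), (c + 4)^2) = c + 4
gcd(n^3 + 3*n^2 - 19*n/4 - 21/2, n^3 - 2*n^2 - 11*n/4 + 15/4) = n + 3/2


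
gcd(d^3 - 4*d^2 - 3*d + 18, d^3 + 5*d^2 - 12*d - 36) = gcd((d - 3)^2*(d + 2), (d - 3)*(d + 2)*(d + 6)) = d^2 - d - 6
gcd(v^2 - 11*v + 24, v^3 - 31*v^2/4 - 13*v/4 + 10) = v - 8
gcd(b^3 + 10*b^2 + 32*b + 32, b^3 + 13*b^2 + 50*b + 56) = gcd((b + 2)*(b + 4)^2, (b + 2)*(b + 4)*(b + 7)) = b^2 + 6*b + 8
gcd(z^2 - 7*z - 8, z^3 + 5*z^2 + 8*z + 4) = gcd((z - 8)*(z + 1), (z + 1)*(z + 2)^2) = z + 1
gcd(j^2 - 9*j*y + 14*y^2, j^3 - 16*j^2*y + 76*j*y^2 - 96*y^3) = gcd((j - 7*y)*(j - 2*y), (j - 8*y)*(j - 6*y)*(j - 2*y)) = -j + 2*y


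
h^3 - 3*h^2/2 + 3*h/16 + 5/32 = (h - 5/4)*(h - 1/2)*(h + 1/4)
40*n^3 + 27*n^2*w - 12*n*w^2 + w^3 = (-8*n + w)*(-5*n + w)*(n + w)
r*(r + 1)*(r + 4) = r^3 + 5*r^2 + 4*r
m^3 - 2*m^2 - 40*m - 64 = (m - 8)*(m + 2)*(m + 4)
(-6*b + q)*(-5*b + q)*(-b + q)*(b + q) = -30*b^4 + 11*b^3*q + 29*b^2*q^2 - 11*b*q^3 + q^4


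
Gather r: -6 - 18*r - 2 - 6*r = -24*r - 8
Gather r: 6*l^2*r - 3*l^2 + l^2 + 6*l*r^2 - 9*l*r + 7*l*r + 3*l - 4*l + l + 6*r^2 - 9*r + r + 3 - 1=-2*l^2 + r^2*(6*l + 6) + r*(6*l^2 - 2*l - 8) + 2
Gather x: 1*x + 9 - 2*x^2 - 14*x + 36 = -2*x^2 - 13*x + 45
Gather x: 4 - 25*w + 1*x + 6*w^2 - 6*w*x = 6*w^2 - 25*w + x*(1 - 6*w) + 4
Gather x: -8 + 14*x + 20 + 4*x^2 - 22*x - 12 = 4*x^2 - 8*x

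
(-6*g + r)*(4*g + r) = -24*g^2 - 2*g*r + r^2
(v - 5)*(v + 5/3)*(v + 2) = v^3 - 4*v^2/3 - 15*v - 50/3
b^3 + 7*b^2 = b^2*(b + 7)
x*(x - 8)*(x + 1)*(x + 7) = x^4 - 57*x^2 - 56*x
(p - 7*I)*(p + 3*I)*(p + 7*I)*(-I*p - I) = -I*p^4 + 3*p^3 - I*p^3 + 3*p^2 - 49*I*p^2 + 147*p - 49*I*p + 147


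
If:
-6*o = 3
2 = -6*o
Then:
No Solution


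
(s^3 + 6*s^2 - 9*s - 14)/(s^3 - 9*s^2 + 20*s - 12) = (s^2 + 8*s + 7)/(s^2 - 7*s + 6)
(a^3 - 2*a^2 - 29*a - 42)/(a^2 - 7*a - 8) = (-a^3 + 2*a^2 + 29*a + 42)/(-a^2 + 7*a + 8)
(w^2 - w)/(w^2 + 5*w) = (w - 1)/(w + 5)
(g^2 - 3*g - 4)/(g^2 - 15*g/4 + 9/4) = 4*(g^2 - 3*g - 4)/(4*g^2 - 15*g + 9)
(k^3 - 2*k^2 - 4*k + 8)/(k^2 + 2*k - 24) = (k^3 - 2*k^2 - 4*k + 8)/(k^2 + 2*k - 24)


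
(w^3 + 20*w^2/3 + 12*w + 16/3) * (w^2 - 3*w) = w^5 + 11*w^4/3 - 8*w^3 - 92*w^2/3 - 16*w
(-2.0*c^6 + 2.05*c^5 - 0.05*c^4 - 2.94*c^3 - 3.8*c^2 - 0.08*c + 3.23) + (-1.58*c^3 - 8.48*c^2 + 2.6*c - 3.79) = -2.0*c^6 + 2.05*c^5 - 0.05*c^4 - 4.52*c^3 - 12.28*c^2 + 2.52*c - 0.56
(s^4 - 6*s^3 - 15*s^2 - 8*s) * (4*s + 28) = 4*s^5 + 4*s^4 - 228*s^3 - 452*s^2 - 224*s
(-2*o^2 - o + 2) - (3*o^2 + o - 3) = -5*o^2 - 2*o + 5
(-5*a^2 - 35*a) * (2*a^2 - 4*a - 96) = -10*a^4 - 50*a^3 + 620*a^2 + 3360*a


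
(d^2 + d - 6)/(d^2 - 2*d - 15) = (d - 2)/(d - 5)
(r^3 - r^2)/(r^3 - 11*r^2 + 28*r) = r*(r - 1)/(r^2 - 11*r + 28)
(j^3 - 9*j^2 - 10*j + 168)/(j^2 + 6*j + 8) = (j^2 - 13*j + 42)/(j + 2)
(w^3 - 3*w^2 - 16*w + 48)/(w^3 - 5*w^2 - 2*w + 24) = (w + 4)/(w + 2)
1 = 1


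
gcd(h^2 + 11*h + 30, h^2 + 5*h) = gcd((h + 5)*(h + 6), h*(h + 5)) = h + 5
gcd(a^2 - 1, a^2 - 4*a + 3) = a - 1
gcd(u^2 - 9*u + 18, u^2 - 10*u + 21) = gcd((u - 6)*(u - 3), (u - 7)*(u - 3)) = u - 3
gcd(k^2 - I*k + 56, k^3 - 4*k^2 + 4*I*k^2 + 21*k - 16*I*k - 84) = k + 7*I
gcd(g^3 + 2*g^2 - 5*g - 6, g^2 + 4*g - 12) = g - 2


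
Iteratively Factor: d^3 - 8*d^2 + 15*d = (d)*(d^2 - 8*d + 15) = d*(d - 5)*(d - 3)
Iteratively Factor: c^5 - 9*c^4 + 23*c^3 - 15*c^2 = (c - 5)*(c^4 - 4*c^3 + 3*c^2) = c*(c - 5)*(c^3 - 4*c^2 + 3*c) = c*(c - 5)*(c - 1)*(c^2 - 3*c) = c^2*(c - 5)*(c - 1)*(c - 3)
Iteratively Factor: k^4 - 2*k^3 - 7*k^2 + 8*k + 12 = (k + 1)*(k^3 - 3*k^2 - 4*k + 12) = (k - 3)*(k + 1)*(k^2 - 4) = (k - 3)*(k + 1)*(k + 2)*(k - 2)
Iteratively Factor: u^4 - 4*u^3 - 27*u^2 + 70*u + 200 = (u - 5)*(u^3 + u^2 - 22*u - 40) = (u - 5)^2*(u^2 + 6*u + 8) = (u - 5)^2*(u + 4)*(u + 2)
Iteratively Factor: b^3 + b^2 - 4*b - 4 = (b + 1)*(b^2 - 4) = (b - 2)*(b + 1)*(b + 2)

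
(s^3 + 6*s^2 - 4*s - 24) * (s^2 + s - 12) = s^5 + 7*s^4 - 10*s^3 - 100*s^2 + 24*s + 288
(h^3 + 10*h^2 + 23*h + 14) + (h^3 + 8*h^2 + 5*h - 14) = 2*h^3 + 18*h^2 + 28*h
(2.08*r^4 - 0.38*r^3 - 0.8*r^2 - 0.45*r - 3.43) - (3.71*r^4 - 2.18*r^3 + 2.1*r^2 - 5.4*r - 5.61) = -1.63*r^4 + 1.8*r^3 - 2.9*r^2 + 4.95*r + 2.18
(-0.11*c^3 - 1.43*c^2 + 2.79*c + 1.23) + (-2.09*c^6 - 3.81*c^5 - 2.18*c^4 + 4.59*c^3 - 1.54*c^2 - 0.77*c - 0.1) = -2.09*c^6 - 3.81*c^5 - 2.18*c^4 + 4.48*c^3 - 2.97*c^2 + 2.02*c + 1.13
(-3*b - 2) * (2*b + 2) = -6*b^2 - 10*b - 4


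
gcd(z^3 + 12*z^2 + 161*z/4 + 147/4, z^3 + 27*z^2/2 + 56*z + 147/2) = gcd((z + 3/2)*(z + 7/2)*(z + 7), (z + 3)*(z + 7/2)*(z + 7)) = z^2 + 21*z/2 + 49/2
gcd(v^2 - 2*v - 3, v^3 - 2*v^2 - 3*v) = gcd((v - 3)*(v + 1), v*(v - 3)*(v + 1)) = v^2 - 2*v - 3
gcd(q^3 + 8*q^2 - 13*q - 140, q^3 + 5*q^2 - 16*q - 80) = q^2 + q - 20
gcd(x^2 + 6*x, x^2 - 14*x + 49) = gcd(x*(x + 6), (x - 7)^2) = 1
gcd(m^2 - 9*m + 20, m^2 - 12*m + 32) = m - 4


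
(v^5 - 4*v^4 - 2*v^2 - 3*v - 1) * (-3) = -3*v^5 + 12*v^4 + 6*v^2 + 9*v + 3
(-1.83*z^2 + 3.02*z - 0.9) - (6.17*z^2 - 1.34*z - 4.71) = -8.0*z^2 + 4.36*z + 3.81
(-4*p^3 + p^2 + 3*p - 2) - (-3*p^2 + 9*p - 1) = -4*p^3 + 4*p^2 - 6*p - 1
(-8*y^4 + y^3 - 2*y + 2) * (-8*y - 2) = 64*y^5 + 8*y^4 - 2*y^3 + 16*y^2 - 12*y - 4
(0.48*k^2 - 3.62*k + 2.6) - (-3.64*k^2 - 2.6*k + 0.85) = 4.12*k^2 - 1.02*k + 1.75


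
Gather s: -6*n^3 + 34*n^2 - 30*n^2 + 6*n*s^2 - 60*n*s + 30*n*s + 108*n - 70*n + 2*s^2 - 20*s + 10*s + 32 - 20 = -6*n^3 + 4*n^2 + 38*n + s^2*(6*n + 2) + s*(-30*n - 10) + 12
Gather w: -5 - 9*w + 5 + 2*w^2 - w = 2*w^2 - 10*w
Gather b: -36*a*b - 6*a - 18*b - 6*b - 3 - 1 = -6*a + b*(-36*a - 24) - 4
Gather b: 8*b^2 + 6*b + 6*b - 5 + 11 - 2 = 8*b^2 + 12*b + 4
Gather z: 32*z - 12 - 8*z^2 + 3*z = -8*z^2 + 35*z - 12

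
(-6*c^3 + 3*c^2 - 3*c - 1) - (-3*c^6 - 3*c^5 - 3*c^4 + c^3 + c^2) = 3*c^6 + 3*c^5 + 3*c^4 - 7*c^3 + 2*c^2 - 3*c - 1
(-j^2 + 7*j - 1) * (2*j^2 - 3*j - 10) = -2*j^4 + 17*j^3 - 13*j^2 - 67*j + 10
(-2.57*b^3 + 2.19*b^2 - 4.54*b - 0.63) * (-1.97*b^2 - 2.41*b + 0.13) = 5.0629*b^5 + 1.8794*b^4 + 3.3318*b^3 + 12.4672*b^2 + 0.9281*b - 0.0819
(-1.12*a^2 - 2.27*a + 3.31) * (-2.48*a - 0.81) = 2.7776*a^3 + 6.5368*a^2 - 6.3701*a - 2.6811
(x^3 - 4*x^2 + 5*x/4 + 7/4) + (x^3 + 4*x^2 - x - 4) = 2*x^3 + x/4 - 9/4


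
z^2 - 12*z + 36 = (z - 6)^2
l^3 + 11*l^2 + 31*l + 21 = (l + 1)*(l + 3)*(l + 7)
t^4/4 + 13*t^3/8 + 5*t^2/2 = t^2*(t/4 + 1)*(t + 5/2)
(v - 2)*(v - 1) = v^2 - 3*v + 2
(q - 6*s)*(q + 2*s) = q^2 - 4*q*s - 12*s^2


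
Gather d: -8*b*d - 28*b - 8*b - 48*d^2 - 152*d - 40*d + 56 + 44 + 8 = -36*b - 48*d^2 + d*(-8*b - 192) + 108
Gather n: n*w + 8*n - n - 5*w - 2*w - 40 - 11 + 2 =n*(w + 7) - 7*w - 49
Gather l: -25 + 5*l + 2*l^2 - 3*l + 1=2*l^2 + 2*l - 24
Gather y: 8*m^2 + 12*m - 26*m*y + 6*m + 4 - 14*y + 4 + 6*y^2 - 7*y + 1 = 8*m^2 + 18*m + 6*y^2 + y*(-26*m - 21) + 9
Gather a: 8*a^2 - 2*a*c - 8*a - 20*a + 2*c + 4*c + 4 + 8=8*a^2 + a*(-2*c - 28) + 6*c + 12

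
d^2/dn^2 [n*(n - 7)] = 2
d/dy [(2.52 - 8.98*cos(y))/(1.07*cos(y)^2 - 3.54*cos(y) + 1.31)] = (-9.6086*cos(y)^2 + 5.3928*cos(y) + 2.843)*sin(y)/(1.1449*cos(y)^4 - 7.5756*cos(y)^3 + 15.335*cos(y)^2 - 9.2748*cos(y) + 1.7161)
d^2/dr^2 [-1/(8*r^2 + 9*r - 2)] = 2*(64*r^2 + 72*r - (16*r + 9)^2 - 16)/(8*r^2 + 9*r - 2)^3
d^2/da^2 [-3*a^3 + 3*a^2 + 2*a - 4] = 6 - 18*a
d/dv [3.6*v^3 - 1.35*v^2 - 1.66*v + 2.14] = 10.8*v^2 - 2.7*v - 1.66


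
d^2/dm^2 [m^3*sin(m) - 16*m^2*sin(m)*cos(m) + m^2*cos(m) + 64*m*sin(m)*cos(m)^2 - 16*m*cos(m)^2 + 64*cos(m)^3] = -m^3*sin(m) + 32*m^2*sin(2*m) + 5*m^2*cos(m) - 14*m*sin(m) - 144*m*sin(3*m) - 32*m*cos(2*m) + 16*sin(2*m) - 14*cos(m) - 48*cos(3*m)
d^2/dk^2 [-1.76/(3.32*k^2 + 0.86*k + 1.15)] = (38.798848*k^2 + 10.050304*k - 1.76*(6.64*k + 0.86)*(13.28*k + 1.72) + 13.43936)/(3.32*k^2 + 0.86*k + 1.15)^3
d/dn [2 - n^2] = -2*n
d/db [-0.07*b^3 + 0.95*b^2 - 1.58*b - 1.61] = -0.21*b^2 + 1.9*b - 1.58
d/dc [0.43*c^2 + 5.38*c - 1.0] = 0.86*c + 5.38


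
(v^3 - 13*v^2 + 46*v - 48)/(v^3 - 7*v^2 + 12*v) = (v^2 - 10*v + 16)/(v*(v - 4))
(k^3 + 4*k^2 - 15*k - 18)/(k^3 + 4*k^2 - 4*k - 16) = (k^3 + 4*k^2 - 15*k - 18)/(k^3 + 4*k^2 - 4*k - 16)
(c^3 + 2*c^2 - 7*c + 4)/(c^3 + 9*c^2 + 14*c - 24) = (c - 1)/(c + 6)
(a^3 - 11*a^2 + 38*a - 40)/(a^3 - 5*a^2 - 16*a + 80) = (a - 2)/(a + 4)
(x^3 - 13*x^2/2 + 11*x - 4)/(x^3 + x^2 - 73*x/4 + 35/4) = 2*(x^2 - 6*x + 8)/(2*x^2 + 3*x - 35)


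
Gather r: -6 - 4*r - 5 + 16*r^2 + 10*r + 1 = 16*r^2 + 6*r - 10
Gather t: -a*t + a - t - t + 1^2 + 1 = a + t*(-a - 2) + 2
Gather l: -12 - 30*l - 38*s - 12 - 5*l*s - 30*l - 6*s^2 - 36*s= l*(-5*s - 60) - 6*s^2 - 74*s - 24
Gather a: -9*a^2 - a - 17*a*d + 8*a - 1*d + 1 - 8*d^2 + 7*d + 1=-9*a^2 + a*(7 - 17*d) - 8*d^2 + 6*d + 2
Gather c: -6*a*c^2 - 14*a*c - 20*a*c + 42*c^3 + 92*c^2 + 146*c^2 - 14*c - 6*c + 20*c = -34*a*c + 42*c^3 + c^2*(238 - 6*a)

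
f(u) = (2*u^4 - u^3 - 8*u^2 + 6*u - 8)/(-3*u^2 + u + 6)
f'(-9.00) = 12.14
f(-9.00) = -53.42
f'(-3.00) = 4.87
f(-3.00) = -3.79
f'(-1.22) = 1782.20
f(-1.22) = -66.65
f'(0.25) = 0.22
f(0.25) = -1.16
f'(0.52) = -0.81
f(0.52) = -1.23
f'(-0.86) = 16.78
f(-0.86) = -5.94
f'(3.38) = -4.64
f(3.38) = -5.76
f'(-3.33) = 5.08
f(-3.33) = -5.43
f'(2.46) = -4.53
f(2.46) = -1.72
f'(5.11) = -6.73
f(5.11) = -15.53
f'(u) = (6*u - 1)*(2*u^4 - u^3 - 8*u^2 + 6*u - 8)/(-3*u^2 + u + 6)^2 + (8*u^3 - 3*u^2 - 16*u + 6)/(-3*u^2 + u + 6) = (-12*u^5 + 9*u^4 + 46*u^3 - 8*u^2 - 144*u + 44)/(9*u^4 - 6*u^3 - 35*u^2 + 12*u + 36)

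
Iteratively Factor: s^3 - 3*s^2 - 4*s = (s - 4)*(s^2 + s) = (s - 4)*(s + 1)*(s)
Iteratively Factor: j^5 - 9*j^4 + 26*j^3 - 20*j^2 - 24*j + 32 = (j - 2)*(j^4 - 7*j^3 + 12*j^2 + 4*j - 16) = (j - 2)^2*(j^3 - 5*j^2 + 2*j + 8) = (j - 2)^2*(j + 1)*(j^2 - 6*j + 8) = (j - 2)^3*(j + 1)*(j - 4)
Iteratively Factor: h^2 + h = (h)*(h + 1)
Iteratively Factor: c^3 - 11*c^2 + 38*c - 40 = (c - 2)*(c^2 - 9*c + 20) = (c - 4)*(c - 2)*(c - 5)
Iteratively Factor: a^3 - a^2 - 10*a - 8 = (a + 1)*(a^2 - 2*a - 8) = (a + 1)*(a + 2)*(a - 4)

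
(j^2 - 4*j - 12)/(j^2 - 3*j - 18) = (j + 2)/(j + 3)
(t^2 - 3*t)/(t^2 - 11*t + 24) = t/(t - 8)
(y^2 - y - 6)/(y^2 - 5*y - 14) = (y - 3)/(y - 7)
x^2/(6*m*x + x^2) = x/(6*m + x)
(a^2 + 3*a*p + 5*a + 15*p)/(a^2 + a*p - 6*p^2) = (-a - 5)/(-a + 2*p)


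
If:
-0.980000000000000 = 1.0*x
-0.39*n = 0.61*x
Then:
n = 1.53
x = -0.98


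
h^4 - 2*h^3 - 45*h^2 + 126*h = h*(h - 6)*(h - 3)*(h + 7)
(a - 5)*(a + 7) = a^2 + 2*a - 35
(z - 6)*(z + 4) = z^2 - 2*z - 24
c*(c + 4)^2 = c^3 + 8*c^2 + 16*c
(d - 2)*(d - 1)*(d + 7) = d^3 + 4*d^2 - 19*d + 14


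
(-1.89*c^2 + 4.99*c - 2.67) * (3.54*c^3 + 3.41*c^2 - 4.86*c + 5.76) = -6.6906*c^5 + 11.2197*c^4 + 16.7495*c^3 - 44.2425*c^2 + 41.7186*c - 15.3792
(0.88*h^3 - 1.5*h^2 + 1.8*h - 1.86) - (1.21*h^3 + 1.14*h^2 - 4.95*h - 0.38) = -0.33*h^3 - 2.64*h^2 + 6.75*h - 1.48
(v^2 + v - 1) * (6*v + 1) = 6*v^3 + 7*v^2 - 5*v - 1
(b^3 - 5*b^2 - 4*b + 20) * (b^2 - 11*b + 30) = b^5 - 16*b^4 + 81*b^3 - 86*b^2 - 340*b + 600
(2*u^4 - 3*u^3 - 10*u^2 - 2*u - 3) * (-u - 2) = -2*u^5 - u^4 + 16*u^3 + 22*u^2 + 7*u + 6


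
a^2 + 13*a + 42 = (a + 6)*(a + 7)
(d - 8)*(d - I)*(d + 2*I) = d^3 - 8*d^2 + I*d^2 + 2*d - 8*I*d - 16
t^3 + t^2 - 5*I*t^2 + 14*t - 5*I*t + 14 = (t + 1)*(t - 7*I)*(t + 2*I)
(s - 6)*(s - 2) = s^2 - 8*s + 12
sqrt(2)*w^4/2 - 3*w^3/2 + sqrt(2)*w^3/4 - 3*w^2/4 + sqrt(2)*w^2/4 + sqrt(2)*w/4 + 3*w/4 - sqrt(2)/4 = (w - 1/2)*(w - sqrt(2))*(w - sqrt(2)/2)*(sqrt(2)*w/2 + sqrt(2)/2)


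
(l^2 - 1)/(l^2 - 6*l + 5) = (l + 1)/(l - 5)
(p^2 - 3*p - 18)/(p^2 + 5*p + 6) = (p - 6)/(p + 2)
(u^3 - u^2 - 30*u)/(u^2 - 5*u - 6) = u*(u + 5)/(u + 1)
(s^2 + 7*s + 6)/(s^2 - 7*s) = (s^2 + 7*s + 6)/(s*(s - 7))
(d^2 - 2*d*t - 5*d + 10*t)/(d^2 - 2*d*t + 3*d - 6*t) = (d - 5)/(d + 3)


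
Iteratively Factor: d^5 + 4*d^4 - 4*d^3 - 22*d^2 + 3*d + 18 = (d - 1)*(d^4 + 5*d^3 + d^2 - 21*d - 18) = (d - 1)*(d + 3)*(d^3 + 2*d^2 - 5*d - 6) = (d - 1)*(d + 3)^2*(d^2 - d - 2) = (d - 2)*(d - 1)*(d + 3)^2*(d + 1)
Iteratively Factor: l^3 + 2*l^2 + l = (l + 1)*(l^2 + l) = (l + 1)^2*(l)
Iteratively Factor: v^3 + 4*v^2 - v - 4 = (v + 4)*(v^2 - 1) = (v + 1)*(v + 4)*(v - 1)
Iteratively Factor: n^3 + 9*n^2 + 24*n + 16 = (n + 1)*(n^2 + 8*n + 16) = (n + 1)*(n + 4)*(n + 4)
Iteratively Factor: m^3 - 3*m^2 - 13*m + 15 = (m - 1)*(m^2 - 2*m - 15) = (m - 5)*(m - 1)*(m + 3)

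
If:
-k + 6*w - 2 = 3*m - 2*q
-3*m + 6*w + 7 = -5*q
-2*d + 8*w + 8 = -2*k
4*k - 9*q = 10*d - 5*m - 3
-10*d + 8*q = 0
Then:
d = -212/335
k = -444/67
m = 674/335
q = -53/67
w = 167/335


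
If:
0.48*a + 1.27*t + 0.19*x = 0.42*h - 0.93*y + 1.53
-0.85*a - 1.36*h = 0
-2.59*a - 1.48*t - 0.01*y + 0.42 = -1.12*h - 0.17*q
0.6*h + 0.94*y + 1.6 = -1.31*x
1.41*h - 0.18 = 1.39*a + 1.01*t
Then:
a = 0.385453679515236*y - 0.965692147772043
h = 0.603557592357527 - 0.240908549697022*y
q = -0.0277183421392681*y - 3.80531489635054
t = 1.99339434715569 - 0.866793732276217*y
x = -0.607217458154035*y - 1.497812637721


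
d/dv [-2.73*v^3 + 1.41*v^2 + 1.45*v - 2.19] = -8.19*v^2 + 2.82*v + 1.45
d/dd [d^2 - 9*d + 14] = 2*d - 9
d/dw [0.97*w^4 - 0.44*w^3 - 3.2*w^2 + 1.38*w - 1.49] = 3.88*w^3 - 1.32*w^2 - 6.4*w + 1.38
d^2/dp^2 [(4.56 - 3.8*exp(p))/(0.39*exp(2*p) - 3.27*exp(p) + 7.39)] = (-0.57798*exp(4*p) - 2.071836*exp(3*p) + 48.265776*exp(2*p) - 95.6380199999999*exp(p) - 97.332212)*exp(p)/(0.059319*exp(6*p) - 1.492101*exp(5*p) + 15.88275*exp(4*p) - 91.512585*exp(3*p) + 300.95775*exp(2*p) - 535.744701*exp(p) + 403.583419)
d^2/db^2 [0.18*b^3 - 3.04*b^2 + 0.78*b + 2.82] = 1.08*b - 6.08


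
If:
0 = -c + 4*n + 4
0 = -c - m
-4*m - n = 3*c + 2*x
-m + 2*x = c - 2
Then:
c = -4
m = 4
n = -2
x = -1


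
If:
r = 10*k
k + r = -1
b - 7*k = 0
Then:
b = -7/11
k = -1/11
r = -10/11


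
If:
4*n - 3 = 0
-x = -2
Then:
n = 3/4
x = 2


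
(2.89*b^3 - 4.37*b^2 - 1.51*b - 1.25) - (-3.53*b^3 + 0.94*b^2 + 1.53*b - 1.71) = 6.42*b^3 - 5.31*b^2 - 3.04*b + 0.46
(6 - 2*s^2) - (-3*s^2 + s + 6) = s^2 - s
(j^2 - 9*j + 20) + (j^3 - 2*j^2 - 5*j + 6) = j^3 - j^2 - 14*j + 26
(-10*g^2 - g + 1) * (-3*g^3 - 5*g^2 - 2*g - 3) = 30*g^5 + 53*g^4 + 22*g^3 + 27*g^2 + g - 3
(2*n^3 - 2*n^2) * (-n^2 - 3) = -2*n^5 + 2*n^4 - 6*n^3 + 6*n^2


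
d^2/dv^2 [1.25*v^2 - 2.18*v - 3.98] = 2.50000000000000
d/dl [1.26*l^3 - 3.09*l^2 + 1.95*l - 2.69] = 3.78*l^2 - 6.18*l + 1.95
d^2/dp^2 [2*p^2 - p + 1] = 4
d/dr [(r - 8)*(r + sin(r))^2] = (r + sin(r))*(r + (2*r - 16)*(cos(r) + 1) + sin(r))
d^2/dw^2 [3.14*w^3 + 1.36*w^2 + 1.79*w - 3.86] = 18.84*w + 2.72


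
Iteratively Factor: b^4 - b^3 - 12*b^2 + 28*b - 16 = (b - 2)*(b^3 + b^2 - 10*b + 8) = (b - 2)^2*(b^2 + 3*b - 4) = (b - 2)^2*(b + 4)*(b - 1)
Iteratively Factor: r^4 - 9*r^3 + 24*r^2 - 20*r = (r)*(r^3 - 9*r^2 + 24*r - 20) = r*(r - 2)*(r^2 - 7*r + 10) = r*(r - 5)*(r - 2)*(r - 2)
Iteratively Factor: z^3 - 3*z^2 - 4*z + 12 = (z - 2)*(z^2 - z - 6) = (z - 3)*(z - 2)*(z + 2)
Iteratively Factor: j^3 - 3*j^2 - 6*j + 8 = (j - 1)*(j^2 - 2*j - 8) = (j - 1)*(j + 2)*(j - 4)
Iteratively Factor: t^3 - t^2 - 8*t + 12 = (t + 3)*(t^2 - 4*t + 4) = (t - 2)*(t + 3)*(t - 2)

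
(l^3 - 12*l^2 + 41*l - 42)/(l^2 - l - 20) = (-l^3 + 12*l^2 - 41*l + 42)/(-l^2 + l + 20)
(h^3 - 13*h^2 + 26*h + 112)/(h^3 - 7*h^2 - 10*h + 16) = (h - 7)/(h - 1)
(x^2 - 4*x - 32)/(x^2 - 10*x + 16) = (x + 4)/(x - 2)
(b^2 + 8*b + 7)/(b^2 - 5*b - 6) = (b + 7)/(b - 6)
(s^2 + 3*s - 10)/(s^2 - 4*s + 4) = (s + 5)/(s - 2)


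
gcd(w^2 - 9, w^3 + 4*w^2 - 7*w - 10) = 1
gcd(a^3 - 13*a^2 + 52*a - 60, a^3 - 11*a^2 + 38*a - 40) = a^2 - 7*a + 10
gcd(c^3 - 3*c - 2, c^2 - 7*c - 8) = c + 1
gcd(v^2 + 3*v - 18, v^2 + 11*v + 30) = v + 6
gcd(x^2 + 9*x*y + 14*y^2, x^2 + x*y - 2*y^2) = x + 2*y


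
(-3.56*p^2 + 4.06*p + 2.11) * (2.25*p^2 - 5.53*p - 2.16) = -8.01*p^4 + 28.8218*p^3 - 10.0147*p^2 - 20.4379*p - 4.5576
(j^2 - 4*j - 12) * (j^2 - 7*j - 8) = j^4 - 11*j^3 + 8*j^2 + 116*j + 96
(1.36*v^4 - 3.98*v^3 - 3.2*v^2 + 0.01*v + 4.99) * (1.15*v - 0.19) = 1.564*v^5 - 4.8354*v^4 - 2.9238*v^3 + 0.6195*v^2 + 5.7366*v - 0.9481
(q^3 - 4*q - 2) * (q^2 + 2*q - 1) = q^5 + 2*q^4 - 5*q^3 - 10*q^2 + 2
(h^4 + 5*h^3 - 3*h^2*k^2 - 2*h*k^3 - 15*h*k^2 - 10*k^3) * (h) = h^5 + 5*h^4 - 3*h^3*k^2 - 2*h^2*k^3 - 15*h^2*k^2 - 10*h*k^3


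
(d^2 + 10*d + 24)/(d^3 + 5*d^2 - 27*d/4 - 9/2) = 4*(d + 4)/(4*d^2 - 4*d - 3)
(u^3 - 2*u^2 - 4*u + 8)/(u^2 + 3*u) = (u^3 - 2*u^2 - 4*u + 8)/(u*(u + 3))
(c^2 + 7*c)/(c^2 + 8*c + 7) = c/(c + 1)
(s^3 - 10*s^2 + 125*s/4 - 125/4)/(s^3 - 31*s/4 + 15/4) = (2*s^2 - 15*s + 25)/(2*s^2 + 5*s - 3)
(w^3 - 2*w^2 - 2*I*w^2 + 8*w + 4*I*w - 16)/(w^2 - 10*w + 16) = (w^2 - 2*I*w + 8)/(w - 8)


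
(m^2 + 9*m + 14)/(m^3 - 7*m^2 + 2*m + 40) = (m + 7)/(m^2 - 9*m + 20)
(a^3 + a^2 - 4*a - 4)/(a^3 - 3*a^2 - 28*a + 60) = (a^2 + 3*a + 2)/(a^2 - a - 30)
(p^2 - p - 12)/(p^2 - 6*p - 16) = (-p^2 + p + 12)/(-p^2 + 6*p + 16)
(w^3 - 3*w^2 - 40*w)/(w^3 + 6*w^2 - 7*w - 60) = w*(w - 8)/(w^2 + w - 12)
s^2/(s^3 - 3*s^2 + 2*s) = s/(s^2 - 3*s + 2)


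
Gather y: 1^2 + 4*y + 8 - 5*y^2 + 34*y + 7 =-5*y^2 + 38*y + 16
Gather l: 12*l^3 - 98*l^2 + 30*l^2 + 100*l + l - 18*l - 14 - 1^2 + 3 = 12*l^3 - 68*l^2 + 83*l - 12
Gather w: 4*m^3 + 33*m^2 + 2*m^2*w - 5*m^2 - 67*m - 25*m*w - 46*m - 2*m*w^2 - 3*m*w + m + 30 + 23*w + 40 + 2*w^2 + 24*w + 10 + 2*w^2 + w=4*m^3 + 28*m^2 - 112*m + w^2*(4 - 2*m) + w*(2*m^2 - 28*m + 48) + 80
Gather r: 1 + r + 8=r + 9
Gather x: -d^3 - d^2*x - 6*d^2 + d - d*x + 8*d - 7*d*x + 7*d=-d^3 - 6*d^2 + 16*d + x*(-d^2 - 8*d)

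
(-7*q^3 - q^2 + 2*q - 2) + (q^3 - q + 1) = -6*q^3 - q^2 + q - 1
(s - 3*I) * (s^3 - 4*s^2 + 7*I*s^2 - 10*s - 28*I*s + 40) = s^4 - 4*s^3 + 4*I*s^3 + 11*s^2 - 16*I*s^2 - 44*s + 30*I*s - 120*I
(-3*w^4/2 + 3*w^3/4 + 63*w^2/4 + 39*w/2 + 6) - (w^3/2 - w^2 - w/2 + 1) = -3*w^4/2 + w^3/4 + 67*w^2/4 + 20*w + 5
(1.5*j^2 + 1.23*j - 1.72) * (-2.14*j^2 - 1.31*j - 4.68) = -3.21*j^4 - 4.5972*j^3 - 4.9505*j^2 - 3.5032*j + 8.0496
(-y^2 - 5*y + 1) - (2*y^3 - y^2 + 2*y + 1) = -2*y^3 - 7*y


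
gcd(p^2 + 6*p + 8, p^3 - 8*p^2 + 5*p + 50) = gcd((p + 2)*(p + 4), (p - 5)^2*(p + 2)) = p + 2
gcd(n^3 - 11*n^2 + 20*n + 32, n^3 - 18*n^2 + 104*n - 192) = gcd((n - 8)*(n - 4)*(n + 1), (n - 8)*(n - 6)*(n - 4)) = n^2 - 12*n + 32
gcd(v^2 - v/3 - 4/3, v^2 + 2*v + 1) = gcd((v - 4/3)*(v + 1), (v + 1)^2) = v + 1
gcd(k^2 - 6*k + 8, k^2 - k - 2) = k - 2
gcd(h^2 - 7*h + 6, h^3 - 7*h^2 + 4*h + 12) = h - 6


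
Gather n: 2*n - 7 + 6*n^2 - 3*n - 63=6*n^2 - n - 70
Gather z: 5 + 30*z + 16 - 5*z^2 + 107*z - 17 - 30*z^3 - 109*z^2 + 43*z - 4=-30*z^3 - 114*z^2 + 180*z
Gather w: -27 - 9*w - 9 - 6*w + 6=-15*w - 30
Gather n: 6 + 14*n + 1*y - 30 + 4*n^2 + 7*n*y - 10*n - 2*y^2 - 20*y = 4*n^2 + n*(7*y + 4) - 2*y^2 - 19*y - 24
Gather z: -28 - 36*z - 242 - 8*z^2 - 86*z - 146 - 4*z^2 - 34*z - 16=-12*z^2 - 156*z - 432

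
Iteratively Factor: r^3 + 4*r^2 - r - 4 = (r - 1)*(r^2 + 5*r + 4) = (r - 1)*(r + 1)*(r + 4)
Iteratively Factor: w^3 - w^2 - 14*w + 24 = (w + 4)*(w^2 - 5*w + 6) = (w - 3)*(w + 4)*(w - 2)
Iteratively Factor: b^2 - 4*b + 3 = (b - 1)*(b - 3)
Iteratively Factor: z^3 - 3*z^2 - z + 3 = (z + 1)*(z^2 - 4*z + 3) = (z - 3)*(z + 1)*(z - 1)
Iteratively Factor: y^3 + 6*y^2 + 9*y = (y + 3)*(y^2 + 3*y) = y*(y + 3)*(y + 3)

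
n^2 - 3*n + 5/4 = (n - 5/2)*(n - 1/2)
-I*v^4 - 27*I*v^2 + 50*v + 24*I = (v - 6*I)*(v + I)*(v + 4*I)*(-I*v + 1)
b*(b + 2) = b^2 + 2*b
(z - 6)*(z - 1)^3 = z^4 - 9*z^3 + 21*z^2 - 19*z + 6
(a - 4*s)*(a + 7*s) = a^2 + 3*a*s - 28*s^2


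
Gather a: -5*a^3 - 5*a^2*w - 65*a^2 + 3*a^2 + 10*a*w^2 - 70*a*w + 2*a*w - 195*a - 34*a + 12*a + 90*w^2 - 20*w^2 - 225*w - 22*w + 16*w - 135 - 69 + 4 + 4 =-5*a^3 + a^2*(-5*w - 62) + a*(10*w^2 - 68*w - 217) + 70*w^2 - 231*w - 196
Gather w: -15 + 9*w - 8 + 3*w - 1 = 12*w - 24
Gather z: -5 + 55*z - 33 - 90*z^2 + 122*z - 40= -90*z^2 + 177*z - 78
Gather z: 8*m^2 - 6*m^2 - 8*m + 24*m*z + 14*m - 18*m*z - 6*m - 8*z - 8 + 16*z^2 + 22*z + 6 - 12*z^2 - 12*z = 2*m^2 + 4*z^2 + z*(6*m + 2) - 2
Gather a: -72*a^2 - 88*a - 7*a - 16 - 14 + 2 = -72*a^2 - 95*a - 28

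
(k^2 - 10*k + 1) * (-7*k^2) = -7*k^4 + 70*k^3 - 7*k^2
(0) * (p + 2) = 0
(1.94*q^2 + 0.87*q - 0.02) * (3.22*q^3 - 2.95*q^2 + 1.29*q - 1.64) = 6.2468*q^5 - 2.9216*q^4 - 0.1283*q^3 - 2.0003*q^2 - 1.4526*q + 0.0328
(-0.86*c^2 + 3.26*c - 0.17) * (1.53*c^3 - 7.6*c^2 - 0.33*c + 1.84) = -1.3158*c^5 + 11.5238*c^4 - 24.7523*c^3 - 1.3662*c^2 + 6.0545*c - 0.3128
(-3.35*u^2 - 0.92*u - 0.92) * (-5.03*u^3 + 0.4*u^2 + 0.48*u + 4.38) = 16.8505*u^5 + 3.2876*u^4 + 2.6516*u^3 - 15.4826*u^2 - 4.4712*u - 4.0296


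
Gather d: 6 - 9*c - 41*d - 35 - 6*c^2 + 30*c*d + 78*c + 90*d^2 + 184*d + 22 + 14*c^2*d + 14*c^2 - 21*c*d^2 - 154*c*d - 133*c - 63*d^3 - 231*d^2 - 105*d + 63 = 8*c^2 - 64*c - 63*d^3 + d^2*(-21*c - 141) + d*(14*c^2 - 124*c + 38) + 56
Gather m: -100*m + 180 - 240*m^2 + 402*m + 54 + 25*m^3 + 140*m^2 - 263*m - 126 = 25*m^3 - 100*m^2 + 39*m + 108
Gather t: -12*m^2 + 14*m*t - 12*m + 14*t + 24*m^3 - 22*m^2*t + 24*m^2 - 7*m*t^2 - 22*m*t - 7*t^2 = 24*m^3 + 12*m^2 - 12*m + t^2*(-7*m - 7) + t*(-22*m^2 - 8*m + 14)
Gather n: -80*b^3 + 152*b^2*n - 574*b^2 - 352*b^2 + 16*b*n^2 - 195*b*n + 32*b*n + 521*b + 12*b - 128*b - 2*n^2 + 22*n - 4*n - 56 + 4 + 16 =-80*b^3 - 926*b^2 + 405*b + n^2*(16*b - 2) + n*(152*b^2 - 163*b + 18) - 36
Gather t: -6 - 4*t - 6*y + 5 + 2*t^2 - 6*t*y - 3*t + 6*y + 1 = 2*t^2 + t*(-6*y - 7)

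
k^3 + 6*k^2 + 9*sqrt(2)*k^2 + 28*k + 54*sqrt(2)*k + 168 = (k + 6)*(k + 2*sqrt(2))*(k + 7*sqrt(2))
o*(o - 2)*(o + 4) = o^3 + 2*o^2 - 8*o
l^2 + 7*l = l*(l + 7)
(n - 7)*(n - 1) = n^2 - 8*n + 7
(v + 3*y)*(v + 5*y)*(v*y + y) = v^3*y + 8*v^2*y^2 + v^2*y + 15*v*y^3 + 8*v*y^2 + 15*y^3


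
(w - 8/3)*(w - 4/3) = w^2 - 4*w + 32/9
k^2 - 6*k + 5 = (k - 5)*(k - 1)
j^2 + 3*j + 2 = (j + 1)*(j + 2)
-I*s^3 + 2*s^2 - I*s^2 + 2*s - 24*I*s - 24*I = (s - 4*I)*(s + 6*I)*(-I*s - I)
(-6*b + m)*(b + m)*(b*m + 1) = -6*b^3*m - 5*b^2*m^2 - 6*b^2 + b*m^3 - 5*b*m + m^2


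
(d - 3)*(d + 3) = d^2 - 9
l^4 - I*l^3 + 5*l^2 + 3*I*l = l*(l - 3*I)*(l + I)^2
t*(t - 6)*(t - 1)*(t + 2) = t^4 - 5*t^3 - 8*t^2 + 12*t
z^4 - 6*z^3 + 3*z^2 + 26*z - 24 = (z - 4)*(z - 3)*(z - 1)*(z + 2)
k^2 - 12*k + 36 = (k - 6)^2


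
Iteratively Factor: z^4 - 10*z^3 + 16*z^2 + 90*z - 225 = (z + 3)*(z^3 - 13*z^2 + 55*z - 75) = (z - 3)*(z + 3)*(z^2 - 10*z + 25) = (z - 5)*(z - 3)*(z + 3)*(z - 5)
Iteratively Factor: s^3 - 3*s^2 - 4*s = (s - 4)*(s^2 + s) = (s - 4)*(s + 1)*(s)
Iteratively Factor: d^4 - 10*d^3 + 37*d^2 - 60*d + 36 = (d - 3)*(d^3 - 7*d^2 + 16*d - 12) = (d - 3)^2*(d^2 - 4*d + 4) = (d - 3)^2*(d - 2)*(d - 2)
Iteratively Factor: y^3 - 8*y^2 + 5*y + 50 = (y - 5)*(y^2 - 3*y - 10) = (y - 5)^2*(y + 2)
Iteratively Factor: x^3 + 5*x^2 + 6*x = (x)*(x^2 + 5*x + 6) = x*(x + 2)*(x + 3)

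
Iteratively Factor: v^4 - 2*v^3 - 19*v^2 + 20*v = (v + 4)*(v^3 - 6*v^2 + 5*v) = v*(v + 4)*(v^2 - 6*v + 5) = v*(v - 1)*(v + 4)*(v - 5)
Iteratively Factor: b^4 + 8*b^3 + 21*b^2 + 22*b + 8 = (b + 4)*(b^3 + 4*b^2 + 5*b + 2) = (b + 1)*(b + 4)*(b^2 + 3*b + 2) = (b + 1)*(b + 2)*(b + 4)*(b + 1)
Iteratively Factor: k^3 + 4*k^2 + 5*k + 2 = (k + 1)*(k^2 + 3*k + 2) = (k + 1)*(k + 2)*(k + 1)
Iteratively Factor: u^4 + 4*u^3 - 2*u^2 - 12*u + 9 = (u + 3)*(u^3 + u^2 - 5*u + 3) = (u - 1)*(u + 3)*(u^2 + 2*u - 3) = (u - 1)^2*(u + 3)*(u + 3)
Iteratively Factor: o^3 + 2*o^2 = (o)*(o^2 + 2*o) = o^2*(o + 2)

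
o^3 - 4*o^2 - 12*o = o*(o - 6)*(o + 2)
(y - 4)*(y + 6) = y^2 + 2*y - 24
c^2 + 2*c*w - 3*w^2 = (c - w)*(c + 3*w)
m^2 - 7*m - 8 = (m - 8)*(m + 1)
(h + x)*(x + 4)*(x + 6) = h*x^2 + 10*h*x + 24*h + x^3 + 10*x^2 + 24*x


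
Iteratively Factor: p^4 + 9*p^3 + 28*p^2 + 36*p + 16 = (p + 4)*(p^3 + 5*p^2 + 8*p + 4) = (p + 2)*(p + 4)*(p^2 + 3*p + 2) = (p + 2)^2*(p + 4)*(p + 1)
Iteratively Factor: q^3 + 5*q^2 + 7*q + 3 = (q + 3)*(q^2 + 2*q + 1) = (q + 1)*(q + 3)*(q + 1)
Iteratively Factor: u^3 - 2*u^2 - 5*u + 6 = (u - 3)*(u^2 + u - 2) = (u - 3)*(u - 1)*(u + 2)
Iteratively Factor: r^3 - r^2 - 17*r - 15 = (r + 1)*(r^2 - 2*r - 15) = (r + 1)*(r + 3)*(r - 5)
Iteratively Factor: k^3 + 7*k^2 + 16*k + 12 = (k + 2)*(k^2 + 5*k + 6) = (k + 2)*(k + 3)*(k + 2)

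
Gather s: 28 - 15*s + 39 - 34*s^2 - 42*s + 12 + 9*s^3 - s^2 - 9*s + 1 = 9*s^3 - 35*s^2 - 66*s + 80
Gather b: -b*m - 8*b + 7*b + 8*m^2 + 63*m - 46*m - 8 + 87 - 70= b*(-m - 1) + 8*m^2 + 17*m + 9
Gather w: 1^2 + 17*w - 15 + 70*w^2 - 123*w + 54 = 70*w^2 - 106*w + 40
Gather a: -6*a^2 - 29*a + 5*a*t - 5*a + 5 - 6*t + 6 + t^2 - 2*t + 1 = -6*a^2 + a*(5*t - 34) + t^2 - 8*t + 12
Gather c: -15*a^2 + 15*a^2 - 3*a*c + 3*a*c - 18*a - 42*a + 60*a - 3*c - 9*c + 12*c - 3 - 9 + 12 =0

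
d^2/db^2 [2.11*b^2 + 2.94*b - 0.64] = 4.22000000000000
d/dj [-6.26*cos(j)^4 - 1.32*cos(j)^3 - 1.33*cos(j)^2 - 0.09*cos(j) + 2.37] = (25.04*cos(j)^3 + 3.96*cos(j)^2 + 2.66*cos(j) + 0.09)*sin(j)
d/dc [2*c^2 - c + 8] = 4*c - 1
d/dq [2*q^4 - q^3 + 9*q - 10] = 8*q^3 - 3*q^2 + 9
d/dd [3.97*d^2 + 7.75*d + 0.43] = 7.94*d + 7.75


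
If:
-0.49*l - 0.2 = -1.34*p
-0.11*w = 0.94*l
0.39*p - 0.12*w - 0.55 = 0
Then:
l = 0.42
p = 0.30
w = -3.60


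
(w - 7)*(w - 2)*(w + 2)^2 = w^4 - 5*w^3 - 18*w^2 + 20*w + 56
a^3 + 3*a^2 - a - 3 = (a - 1)*(a + 1)*(a + 3)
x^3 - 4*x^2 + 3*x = x*(x - 3)*(x - 1)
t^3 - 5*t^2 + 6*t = t*(t - 3)*(t - 2)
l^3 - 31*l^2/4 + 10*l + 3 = (l - 6)*(l - 2)*(l + 1/4)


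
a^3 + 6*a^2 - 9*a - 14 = (a - 2)*(a + 1)*(a + 7)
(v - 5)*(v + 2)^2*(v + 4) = v^4 + 3*v^3 - 20*v^2 - 84*v - 80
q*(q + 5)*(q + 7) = q^3 + 12*q^2 + 35*q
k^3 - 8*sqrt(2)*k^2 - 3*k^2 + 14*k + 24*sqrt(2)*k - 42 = (k - 3)*(k - 7*sqrt(2))*(k - sqrt(2))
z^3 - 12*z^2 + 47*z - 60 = (z - 5)*(z - 4)*(z - 3)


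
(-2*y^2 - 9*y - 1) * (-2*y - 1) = 4*y^3 + 20*y^2 + 11*y + 1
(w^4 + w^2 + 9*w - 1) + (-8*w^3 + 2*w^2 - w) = w^4 - 8*w^3 + 3*w^2 + 8*w - 1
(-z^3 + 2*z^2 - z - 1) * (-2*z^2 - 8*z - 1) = 2*z^5 + 4*z^4 - 13*z^3 + 8*z^2 + 9*z + 1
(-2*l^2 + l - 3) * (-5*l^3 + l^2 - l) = 10*l^5 - 7*l^4 + 18*l^3 - 4*l^2 + 3*l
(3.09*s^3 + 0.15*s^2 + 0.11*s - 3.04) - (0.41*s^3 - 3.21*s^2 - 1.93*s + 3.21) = 2.68*s^3 + 3.36*s^2 + 2.04*s - 6.25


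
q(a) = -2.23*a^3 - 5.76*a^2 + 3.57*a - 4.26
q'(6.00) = -306.39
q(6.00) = -671.88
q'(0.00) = 3.57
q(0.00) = -4.26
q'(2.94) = -88.12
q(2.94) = -100.22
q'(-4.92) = -101.69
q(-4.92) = 104.33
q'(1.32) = -23.29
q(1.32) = -14.71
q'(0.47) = -3.32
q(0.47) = -4.09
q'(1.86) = -41.00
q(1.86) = -31.90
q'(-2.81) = -16.88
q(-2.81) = -10.29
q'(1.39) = -25.37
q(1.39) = -16.42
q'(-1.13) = 8.05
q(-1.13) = -12.43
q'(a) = -6.69*a^2 - 11.52*a + 3.57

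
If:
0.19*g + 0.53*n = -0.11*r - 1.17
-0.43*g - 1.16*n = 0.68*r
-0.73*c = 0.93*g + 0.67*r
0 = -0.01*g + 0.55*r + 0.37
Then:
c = -165.91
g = 129.02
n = -48.81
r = 1.67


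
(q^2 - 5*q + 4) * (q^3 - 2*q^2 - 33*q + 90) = q^5 - 7*q^4 - 19*q^3 + 247*q^2 - 582*q + 360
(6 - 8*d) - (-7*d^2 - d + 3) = 7*d^2 - 7*d + 3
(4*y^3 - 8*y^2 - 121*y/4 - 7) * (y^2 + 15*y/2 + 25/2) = 4*y^5 + 22*y^4 - 161*y^3/4 - 2671*y^2/8 - 3445*y/8 - 175/2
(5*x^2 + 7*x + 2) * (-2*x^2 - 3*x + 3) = -10*x^4 - 29*x^3 - 10*x^2 + 15*x + 6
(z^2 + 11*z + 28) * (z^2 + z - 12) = z^4 + 12*z^3 + 27*z^2 - 104*z - 336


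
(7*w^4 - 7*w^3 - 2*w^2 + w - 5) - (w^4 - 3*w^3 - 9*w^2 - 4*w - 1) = 6*w^4 - 4*w^3 + 7*w^2 + 5*w - 4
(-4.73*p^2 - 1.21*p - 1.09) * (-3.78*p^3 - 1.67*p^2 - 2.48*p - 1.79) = 17.8794*p^5 + 12.4729*p^4 + 17.8713*p^3 + 13.2878*p^2 + 4.8691*p + 1.9511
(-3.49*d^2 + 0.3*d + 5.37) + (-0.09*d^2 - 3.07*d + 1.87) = -3.58*d^2 - 2.77*d + 7.24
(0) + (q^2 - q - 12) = q^2 - q - 12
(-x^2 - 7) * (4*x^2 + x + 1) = -4*x^4 - x^3 - 29*x^2 - 7*x - 7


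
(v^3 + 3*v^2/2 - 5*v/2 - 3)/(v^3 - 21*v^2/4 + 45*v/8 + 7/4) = 4*(2*v^3 + 3*v^2 - 5*v - 6)/(8*v^3 - 42*v^2 + 45*v + 14)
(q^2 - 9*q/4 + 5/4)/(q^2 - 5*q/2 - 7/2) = (-4*q^2 + 9*q - 5)/(2*(-2*q^2 + 5*q + 7))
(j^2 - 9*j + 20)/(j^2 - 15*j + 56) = (j^2 - 9*j + 20)/(j^2 - 15*j + 56)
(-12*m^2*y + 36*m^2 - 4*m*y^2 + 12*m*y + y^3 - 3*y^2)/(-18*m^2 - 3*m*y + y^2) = (2*m*y - 6*m + y^2 - 3*y)/(3*m + y)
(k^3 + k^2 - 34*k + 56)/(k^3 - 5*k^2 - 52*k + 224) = (k - 2)/(k - 8)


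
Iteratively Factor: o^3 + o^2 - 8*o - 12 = (o + 2)*(o^2 - o - 6) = (o - 3)*(o + 2)*(o + 2)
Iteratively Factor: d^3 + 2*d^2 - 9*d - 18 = (d + 2)*(d^2 - 9) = (d - 3)*(d + 2)*(d + 3)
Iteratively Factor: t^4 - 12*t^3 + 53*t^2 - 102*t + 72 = (t - 3)*(t^3 - 9*t^2 + 26*t - 24) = (t - 3)*(t - 2)*(t^2 - 7*t + 12) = (t - 4)*(t - 3)*(t - 2)*(t - 3)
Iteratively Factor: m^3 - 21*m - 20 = (m + 4)*(m^2 - 4*m - 5) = (m - 5)*(m + 4)*(m + 1)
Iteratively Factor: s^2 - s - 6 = (s - 3)*(s + 2)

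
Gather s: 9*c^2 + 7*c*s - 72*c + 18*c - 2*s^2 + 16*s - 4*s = 9*c^2 - 54*c - 2*s^2 + s*(7*c + 12)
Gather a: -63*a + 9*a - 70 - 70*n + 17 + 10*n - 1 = -54*a - 60*n - 54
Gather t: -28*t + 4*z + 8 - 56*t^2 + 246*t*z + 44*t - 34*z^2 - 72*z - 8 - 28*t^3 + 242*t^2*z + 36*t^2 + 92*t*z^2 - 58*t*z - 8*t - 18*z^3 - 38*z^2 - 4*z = -28*t^3 + t^2*(242*z - 20) + t*(92*z^2 + 188*z + 8) - 18*z^3 - 72*z^2 - 72*z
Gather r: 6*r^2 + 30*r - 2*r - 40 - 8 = 6*r^2 + 28*r - 48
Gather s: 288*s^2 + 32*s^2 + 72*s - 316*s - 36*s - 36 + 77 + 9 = 320*s^2 - 280*s + 50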